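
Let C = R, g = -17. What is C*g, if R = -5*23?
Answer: 1955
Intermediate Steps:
R = -115
C = -115
C*g = -115*(-17) = 1955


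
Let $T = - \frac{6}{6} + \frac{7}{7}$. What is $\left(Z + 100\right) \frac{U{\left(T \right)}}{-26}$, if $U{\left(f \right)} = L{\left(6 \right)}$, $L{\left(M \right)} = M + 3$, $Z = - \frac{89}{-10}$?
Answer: $- \frac{9801}{260} \approx -37.696$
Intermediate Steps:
$Z = \frac{89}{10}$ ($Z = \left(-89\right) \left(- \frac{1}{10}\right) = \frac{89}{10} \approx 8.9$)
$T = 0$ ($T = \left(-6\right) \frac{1}{6} + 7 \cdot \frac{1}{7} = -1 + 1 = 0$)
$L{\left(M \right)} = 3 + M$
$U{\left(f \right)} = 9$ ($U{\left(f \right)} = 3 + 6 = 9$)
$\left(Z + 100\right) \frac{U{\left(T \right)}}{-26} = \left(\frac{89}{10} + 100\right) \frac{9}{-26} = \frac{1089 \cdot 9 \left(- \frac{1}{26}\right)}{10} = \frac{1089}{10} \left(- \frac{9}{26}\right) = - \frac{9801}{260}$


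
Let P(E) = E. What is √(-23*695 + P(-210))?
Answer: I*√16195 ≈ 127.26*I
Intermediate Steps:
√(-23*695 + P(-210)) = √(-23*695 - 210) = √(-15985 - 210) = √(-16195) = I*√16195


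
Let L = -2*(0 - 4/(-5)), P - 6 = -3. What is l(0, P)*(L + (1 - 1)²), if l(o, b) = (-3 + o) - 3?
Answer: 48/5 ≈ 9.6000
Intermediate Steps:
P = 3 (P = 6 - 3 = 3)
l(o, b) = -6 + o
L = -8/5 (L = -2*(0 - 4*(-⅕)) = -2*(0 + ⅘) = -2*⅘ = -8/5 ≈ -1.6000)
l(0, P)*(L + (1 - 1)²) = (-6 + 0)*(-8/5 + (1 - 1)²) = -6*(-8/5 + 0²) = -6*(-8/5 + 0) = -6*(-8/5) = 48/5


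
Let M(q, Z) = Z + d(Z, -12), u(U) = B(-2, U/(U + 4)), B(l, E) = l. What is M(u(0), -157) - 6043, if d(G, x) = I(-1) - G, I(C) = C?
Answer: -6044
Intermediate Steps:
u(U) = -2
d(G, x) = -1 - G
M(q, Z) = -1 (M(q, Z) = Z + (-1 - Z) = -1)
M(u(0), -157) - 6043 = -1 - 6043 = -6044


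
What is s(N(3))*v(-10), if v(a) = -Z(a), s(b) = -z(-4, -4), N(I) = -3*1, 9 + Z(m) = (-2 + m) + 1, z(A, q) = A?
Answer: 80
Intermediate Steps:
Z(m) = -10 + m (Z(m) = -9 + ((-2 + m) + 1) = -9 + (-1 + m) = -10 + m)
N(I) = -3
s(b) = 4 (s(b) = -1*(-4) = 4)
v(a) = 10 - a (v(a) = -(-10 + a) = 10 - a)
s(N(3))*v(-10) = 4*(10 - 1*(-10)) = 4*(10 + 10) = 4*20 = 80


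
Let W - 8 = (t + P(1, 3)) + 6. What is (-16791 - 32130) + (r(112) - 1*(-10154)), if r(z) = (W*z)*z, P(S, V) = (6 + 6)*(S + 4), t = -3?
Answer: 851857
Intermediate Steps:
P(S, V) = 48 + 12*S (P(S, V) = 12*(4 + S) = 48 + 12*S)
W = 71 (W = 8 + ((-3 + (48 + 12*1)) + 6) = 8 + ((-3 + (48 + 12)) + 6) = 8 + ((-3 + 60) + 6) = 8 + (57 + 6) = 8 + 63 = 71)
r(z) = 71*z² (r(z) = (71*z)*z = 71*z²)
(-16791 - 32130) + (r(112) - 1*(-10154)) = (-16791 - 32130) + (71*112² - 1*(-10154)) = -48921 + (71*12544 + 10154) = -48921 + (890624 + 10154) = -48921 + 900778 = 851857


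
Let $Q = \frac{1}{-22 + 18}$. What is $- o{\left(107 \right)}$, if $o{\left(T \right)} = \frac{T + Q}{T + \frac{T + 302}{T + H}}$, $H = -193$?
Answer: $- \frac{18361}{17586} \approx -1.0441$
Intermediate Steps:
$Q = - \frac{1}{4}$ ($Q = \frac{1}{-4} = - \frac{1}{4} \approx -0.25$)
$o{\left(T \right)} = \frac{- \frac{1}{4} + T}{T + \frac{302 + T}{-193 + T}}$ ($o{\left(T \right)} = \frac{T - \frac{1}{4}}{T + \frac{T + 302}{T - 193}} = \frac{- \frac{1}{4} + T}{T + \frac{302 + T}{-193 + T}}$)
$- o{\left(107 \right)} = - \frac{193 - 82711 + 4 \cdot 107^{2}}{4 \left(302 + 107^{2} - 20544\right)} = - \frac{193 - 82711 + 4 \cdot 11449}{4 \left(302 + 11449 - 20544\right)} = - \frac{193 - 82711 + 45796}{4 \left(-8793\right)} = - \frac{\left(-1\right) \left(-36722\right)}{4 \cdot 8793} = \left(-1\right) \frac{18361}{17586} = - \frac{18361}{17586}$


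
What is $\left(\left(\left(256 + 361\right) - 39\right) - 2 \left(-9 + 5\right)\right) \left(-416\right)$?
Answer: $-243776$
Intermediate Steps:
$\left(\left(\left(256 + 361\right) - 39\right) - 2 \left(-9 + 5\right)\right) \left(-416\right) = \left(\left(617 - 39\right) - -8\right) \left(-416\right) = \left(578 + 8\right) \left(-416\right) = 586 \left(-416\right) = -243776$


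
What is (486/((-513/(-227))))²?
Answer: 16695396/361 ≈ 46248.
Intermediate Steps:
(486/((-513/(-227))))² = (486/((-513*(-1/227))))² = (486/(513/227))² = (486*(227/513))² = (4086/19)² = 16695396/361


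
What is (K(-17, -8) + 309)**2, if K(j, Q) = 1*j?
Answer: 85264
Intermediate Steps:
K(j, Q) = j
(K(-17, -8) + 309)**2 = (-17 + 309)**2 = 292**2 = 85264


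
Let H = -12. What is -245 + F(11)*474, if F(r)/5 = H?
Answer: -28685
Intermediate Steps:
F(r) = -60 (F(r) = 5*(-12) = -60)
-245 + F(11)*474 = -245 - 60*474 = -245 - 28440 = -28685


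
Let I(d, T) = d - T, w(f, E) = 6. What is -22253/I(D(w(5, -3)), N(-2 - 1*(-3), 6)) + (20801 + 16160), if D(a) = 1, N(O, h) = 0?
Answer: 14708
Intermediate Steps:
-22253/I(D(w(5, -3)), N(-2 - 1*(-3), 6)) + (20801 + 16160) = -22253/(1 - 1*0) + (20801 + 16160) = -22253/(1 + 0) + 36961 = -22253/1 + 36961 = -22253*1 + 36961 = -22253 + 36961 = 14708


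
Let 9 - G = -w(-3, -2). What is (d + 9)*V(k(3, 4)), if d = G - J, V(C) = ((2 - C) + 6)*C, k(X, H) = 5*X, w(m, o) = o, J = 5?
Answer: -1155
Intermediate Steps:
G = 7 (G = 9 - (-1)*(-2) = 9 - 1*2 = 9 - 2 = 7)
V(C) = C*(8 - C) (V(C) = (8 - C)*C = C*(8 - C))
d = 2 (d = 7 - 1*5 = 7 - 5 = 2)
(d + 9)*V(k(3, 4)) = (2 + 9)*((5*3)*(8 - 5*3)) = 11*(15*(8 - 1*15)) = 11*(15*(8 - 15)) = 11*(15*(-7)) = 11*(-105) = -1155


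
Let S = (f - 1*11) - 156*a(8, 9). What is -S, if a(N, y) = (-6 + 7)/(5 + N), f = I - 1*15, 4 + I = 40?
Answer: 2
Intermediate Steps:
I = 36 (I = -4 + 40 = 36)
f = 21 (f = 36 - 1*15 = 36 - 15 = 21)
a(N, y) = 1/(5 + N)
S = -2 (S = (21 - 1*11) - 156/(5 + 8) = (21 - 11) - 156/13 = 10 - 156*1/13 = 10 - 12 = -2)
-S = -1*(-2) = 2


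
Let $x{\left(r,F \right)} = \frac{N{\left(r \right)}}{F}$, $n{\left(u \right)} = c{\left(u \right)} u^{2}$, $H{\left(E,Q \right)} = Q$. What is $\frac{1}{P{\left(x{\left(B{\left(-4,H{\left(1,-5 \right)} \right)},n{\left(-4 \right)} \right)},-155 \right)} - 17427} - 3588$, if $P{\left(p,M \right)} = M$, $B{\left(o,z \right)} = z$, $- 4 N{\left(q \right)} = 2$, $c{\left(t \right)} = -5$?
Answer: $- \frac{63084217}{17582} \approx -3588.0$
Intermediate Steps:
$N{\left(q \right)} = - \frac{1}{2}$ ($N{\left(q \right)} = \left(- \frac{1}{4}\right) 2 = - \frac{1}{2}$)
$n{\left(u \right)} = - 5 u^{2}$
$x{\left(r,F \right)} = - \frac{1}{2 F}$
$\frac{1}{P{\left(x{\left(B{\left(-4,H{\left(1,-5 \right)} \right)},n{\left(-4 \right)} \right)},-155 \right)} - 17427} - 3588 = \frac{1}{-155 - 17427} - 3588 = \frac{1}{-17582} - 3588 = - \frac{1}{17582} - 3588 = - \frac{63084217}{17582}$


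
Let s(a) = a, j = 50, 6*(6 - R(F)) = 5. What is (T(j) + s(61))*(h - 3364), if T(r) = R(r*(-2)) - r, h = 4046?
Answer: 33077/3 ≈ 11026.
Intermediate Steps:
R(F) = 31/6 (R(F) = 6 - ⅙*5 = 6 - ⅚ = 31/6)
T(r) = 31/6 - r
(T(j) + s(61))*(h - 3364) = ((31/6 - 1*50) + 61)*(4046 - 3364) = ((31/6 - 50) + 61)*682 = (-269/6 + 61)*682 = (97/6)*682 = 33077/3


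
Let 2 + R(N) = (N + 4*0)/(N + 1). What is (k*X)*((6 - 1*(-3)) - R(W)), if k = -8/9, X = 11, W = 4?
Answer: -1496/15 ≈ -99.733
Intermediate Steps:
R(N) = -2 + N/(1 + N) (R(N) = -2 + (N + 4*0)/(N + 1) = -2 + (N + 0)/(1 + N) = -2 + N/(1 + N))
k = -8/9 (k = -8*⅑ = -8/9 ≈ -0.88889)
(k*X)*((6 - 1*(-3)) - R(W)) = (-8/9*11)*((6 - 1*(-3)) - (-2 - 1*4)/(1 + 4)) = -88*((6 + 3) - (-2 - 4)/5)/9 = -88*(9 - (-6)/5)/9 = -88*(9 - 1*(-6/5))/9 = -88*(9 + 6/5)/9 = -88/9*51/5 = -1496/15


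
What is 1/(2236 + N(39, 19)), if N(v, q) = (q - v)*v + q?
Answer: 1/1475 ≈ 0.00067797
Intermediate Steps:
N(v, q) = q + v*(q - v) (N(v, q) = v*(q - v) + q = q + v*(q - v))
1/(2236 + N(39, 19)) = 1/(2236 + (19 - 1*39**2 + 19*39)) = 1/(2236 + (19 - 1*1521 + 741)) = 1/(2236 + (19 - 1521 + 741)) = 1/(2236 - 761) = 1/1475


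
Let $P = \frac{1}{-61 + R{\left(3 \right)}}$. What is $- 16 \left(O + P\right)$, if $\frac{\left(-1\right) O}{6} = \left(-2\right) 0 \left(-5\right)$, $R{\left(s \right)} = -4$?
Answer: $\frac{16}{65} \approx 0.24615$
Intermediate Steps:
$O = 0$ ($O = - 6 \left(-2\right) 0 \left(-5\right) = - 6 \cdot 0 \left(-5\right) = \left(-6\right) 0 = 0$)
$P = - \frac{1}{65}$ ($P = \frac{1}{-61 - 4} = \frac{1}{-65} = - \frac{1}{65} \approx -0.015385$)
$- 16 \left(O + P\right) = - 16 \left(0 - \frac{1}{65}\right) = \left(-16\right) \left(- \frac{1}{65}\right) = \frac{16}{65}$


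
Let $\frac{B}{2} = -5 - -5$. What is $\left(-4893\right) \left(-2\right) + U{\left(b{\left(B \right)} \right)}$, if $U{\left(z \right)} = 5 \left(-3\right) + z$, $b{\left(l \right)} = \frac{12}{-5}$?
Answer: $\frac{48843}{5} \approx 9768.6$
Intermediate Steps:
$B = 0$ ($B = 2 \left(-5 - -5\right) = 2 \left(-5 + 5\right) = 2 \cdot 0 = 0$)
$b{\left(l \right)} = - \frac{12}{5}$ ($b{\left(l \right)} = 12 \left(- \frac{1}{5}\right) = - \frac{12}{5}$)
$U{\left(z \right)} = -15 + z$
$\left(-4893\right) \left(-2\right) + U{\left(b{\left(B \right)} \right)} = \left(-4893\right) \left(-2\right) - \frac{87}{5} = 9786 - \frac{87}{5} = \frac{48843}{5}$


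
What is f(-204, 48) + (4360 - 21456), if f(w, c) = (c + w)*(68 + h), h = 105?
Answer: -44084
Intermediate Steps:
f(w, c) = 173*c + 173*w (f(w, c) = (c + w)*(68 + 105) = (c + w)*173 = 173*c + 173*w)
f(-204, 48) + (4360 - 21456) = (173*48 + 173*(-204)) + (4360 - 21456) = (8304 - 35292) - 17096 = -26988 - 17096 = -44084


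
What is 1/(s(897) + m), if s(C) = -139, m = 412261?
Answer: 1/412122 ≈ 2.4265e-6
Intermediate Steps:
1/(s(897) + m) = 1/(-139 + 412261) = 1/412122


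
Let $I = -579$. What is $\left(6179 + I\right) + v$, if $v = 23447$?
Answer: $29047$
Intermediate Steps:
$\left(6179 + I\right) + v = \left(6179 - 579\right) + 23447 = 5600 + 23447 = 29047$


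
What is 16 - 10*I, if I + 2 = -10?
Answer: 136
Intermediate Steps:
I = -12 (I = -2 - 10 = -12)
16 - 10*I = 16 - 10*(-12) = 16 + 120 = 136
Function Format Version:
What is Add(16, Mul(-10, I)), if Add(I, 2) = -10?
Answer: 136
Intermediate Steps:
I = -12 (I = Add(-2, -10) = -12)
Add(16, Mul(-10, I)) = Add(16, Mul(-10, -12)) = Add(16, 120) = 136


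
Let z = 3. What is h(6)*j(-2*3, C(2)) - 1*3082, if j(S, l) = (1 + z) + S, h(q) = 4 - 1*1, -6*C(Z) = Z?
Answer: -3088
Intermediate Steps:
C(Z) = -Z/6
h(q) = 3 (h(q) = 4 - 1 = 3)
j(S, l) = 4 + S (j(S, l) = (1 + 3) + S = 4 + S)
h(6)*j(-2*3, C(2)) - 1*3082 = 3*(4 - 2*3) - 1*3082 = 3*(4 - 6) - 3082 = 3*(-2) - 3082 = -6 - 3082 = -3088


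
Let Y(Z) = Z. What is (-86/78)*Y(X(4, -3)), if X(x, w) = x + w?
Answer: -43/39 ≈ -1.1026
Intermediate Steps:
X(x, w) = w + x
(-86/78)*Y(X(4, -3)) = (-86/78)*(-3 + 4) = -86*1/78*1 = -43/39*1 = -43/39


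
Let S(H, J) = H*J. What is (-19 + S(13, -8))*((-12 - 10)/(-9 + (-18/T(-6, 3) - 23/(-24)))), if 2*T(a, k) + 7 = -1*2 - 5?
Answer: -454608/919 ≈ -494.68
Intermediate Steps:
T(a, k) = -7 (T(a, k) = -7/2 + (-1*2 - 5)/2 = -7/2 + (-2 - 5)/2 = -7/2 + (1/2)*(-7) = -7/2 - 7/2 = -7)
(-19 + S(13, -8))*((-12 - 10)/(-9 + (-18/T(-6, 3) - 23/(-24)))) = (-19 + 13*(-8))*((-12 - 10)/(-9 + (-18/(-7) - 23/(-24)))) = (-19 - 104)*(-22/(-9 + (-18*(-1/7) - 23*(-1/24)))) = -(-2706)/(-9 + (18/7 + 23/24)) = -(-2706)/(-9 + 593/168) = -(-2706)/(-919/168) = -(-2706)*(-168)/919 = -123*3696/919 = -454608/919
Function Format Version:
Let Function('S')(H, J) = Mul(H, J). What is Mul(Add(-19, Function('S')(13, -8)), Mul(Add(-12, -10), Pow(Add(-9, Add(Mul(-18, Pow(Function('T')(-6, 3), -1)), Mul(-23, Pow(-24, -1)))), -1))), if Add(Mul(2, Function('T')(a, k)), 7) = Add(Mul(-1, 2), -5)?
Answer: Rational(-454608, 919) ≈ -494.68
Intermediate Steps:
Function('T')(a, k) = -7 (Function('T')(a, k) = Add(Rational(-7, 2), Mul(Rational(1, 2), Add(Mul(-1, 2), -5))) = Add(Rational(-7, 2), Mul(Rational(1, 2), Add(-2, -5))) = Add(Rational(-7, 2), Mul(Rational(1, 2), -7)) = Add(Rational(-7, 2), Rational(-7, 2)) = -7)
Mul(Add(-19, Function('S')(13, -8)), Mul(Add(-12, -10), Pow(Add(-9, Add(Mul(-18, Pow(Function('T')(-6, 3), -1)), Mul(-23, Pow(-24, -1)))), -1))) = Mul(Add(-19, Mul(13, -8)), Mul(Add(-12, -10), Pow(Add(-9, Add(Mul(-18, Pow(-7, -1)), Mul(-23, Pow(-24, -1)))), -1))) = Mul(Add(-19, -104), Mul(-22, Pow(Add(-9, Add(Mul(-18, Rational(-1, 7)), Mul(-23, Rational(-1, 24)))), -1))) = Mul(-123, Mul(-22, Pow(Add(-9, Add(Rational(18, 7), Rational(23, 24))), -1))) = Mul(-123, Mul(-22, Pow(Add(-9, Rational(593, 168)), -1))) = Mul(-123, Mul(-22, Pow(Rational(-919, 168), -1))) = Mul(-123, Mul(-22, Rational(-168, 919))) = Mul(-123, Rational(3696, 919)) = Rational(-454608, 919)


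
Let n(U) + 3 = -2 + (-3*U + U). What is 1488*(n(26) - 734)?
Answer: -1177008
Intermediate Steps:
n(U) = -5 - 2*U (n(U) = -3 + (-2 + (-3*U + U)) = -3 + (-2 - 2*U) = -5 - 2*U)
1488*(n(26) - 734) = 1488*((-5 - 2*26) - 734) = 1488*((-5 - 52) - 734) = 1488*(-57 - 734) = 1488*(-791) = -1177008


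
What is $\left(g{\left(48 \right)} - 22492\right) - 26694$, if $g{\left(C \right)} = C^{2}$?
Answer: $-46882$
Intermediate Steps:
$\left(g{\left(48 \right)} - 22492\right) - 26694 = \left(48^{2} - 22492\right) - 26694 = \left(2304 - 22492\right) - 26694 = -20188 - 26694 = -46882$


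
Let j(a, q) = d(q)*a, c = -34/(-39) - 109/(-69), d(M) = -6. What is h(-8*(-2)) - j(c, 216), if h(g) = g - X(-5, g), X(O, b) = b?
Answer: 4398/299 ≈ 14.709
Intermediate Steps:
c = 733/299 (c = -34*(-1/39) - 109*(-1/69) = 34/39 + 109/69 = 733/299 ≈ 2.4515)
j(a, q) = -6*a
h(g) = 0 (h(g) = g - g = 0)
h(-8*(-2)) - j(c, 216) = 0 - (-6)*733/299 = 0 - 1*(-4398/299) = 0 + 4398/299 = 4398/299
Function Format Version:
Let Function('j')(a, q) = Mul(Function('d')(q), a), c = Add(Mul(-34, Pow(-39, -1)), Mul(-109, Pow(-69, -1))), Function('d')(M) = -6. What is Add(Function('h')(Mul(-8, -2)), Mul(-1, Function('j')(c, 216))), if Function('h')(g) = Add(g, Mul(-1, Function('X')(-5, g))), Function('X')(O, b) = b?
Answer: Rational(4398, 299) ≈ 14.709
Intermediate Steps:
c = Rational(733, 299) (c = Add(Mul(-34, Rational(-1, 39)), Mul(-109, Rational(-1, 69))) = Add(Rational(34, 39), Rational(109, 69)) = Rational(733, 299) ≈ 2.4515)
Function('j')(a, q) = Mul(-6, a)
Function('h')(g) = 0 (Function('h')(g) = Add(g, Mul(-1, g)) = 0)
Add(Function('h')(Mul(-8, -2)), Mul(-1, Function('j')(c, 216))) = Add(0, Mul(-1, Mul(-6, Rational(733, 299)))) = Add(0, Mul(-1, Rational(-4398, 299))) = Add(0, Rational(4398, 299)) = Rational(4398, 299)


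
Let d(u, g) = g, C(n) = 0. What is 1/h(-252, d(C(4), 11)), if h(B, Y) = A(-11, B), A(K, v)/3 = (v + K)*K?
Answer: 1/8679 ≈ 0.00011522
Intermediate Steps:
A(K, v) = 3*K*(K + v) (A(K, v) = 3*((v + K)*K) = 3*((K + v)*K) = 3*(K*(K + v)) = 3*K*(K + v))
h(B, Y) = 363 - 33*B (h(B, Y) = 3*(-11)*(-11 + B) = 363 - 33*B)
1/h(-252, d(C(4), 11)) = 1/(363 - 33*(-252)) = 1/(363 + 8316) = 1/8679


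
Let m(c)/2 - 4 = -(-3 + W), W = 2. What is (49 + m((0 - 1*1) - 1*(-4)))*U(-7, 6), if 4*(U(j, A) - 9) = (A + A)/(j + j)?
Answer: 7257/14 ≈ 518.36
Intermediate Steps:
m(c) = 10 (m(c) = 8 + 2*(-(-3 + 2)) = 8 + 2*(-1*(-1)) = 8 + 2*1 = 8 + 2 = 10)
U(j, A) = 9 + A/(4*j) (U(j, A) = 9 + ((A + A)/(j + j))/4 = 9 + ((2*A)/((2*j)))/4 = 9 + ((2*A)*(1/(2*j)))/4 = 9 + (A/j)/4 = 9 + A/(4*j))
(49 + m((0 - 1*1) - 1*(-4)))*U(-7, 6) = (49 + 10)*(9 + (1/4)*6/(-7)) = 59*(9 + (1/4)*6*(-1/7)) = 59*(9 - 3/14) = 59*(123/14) = 7257/14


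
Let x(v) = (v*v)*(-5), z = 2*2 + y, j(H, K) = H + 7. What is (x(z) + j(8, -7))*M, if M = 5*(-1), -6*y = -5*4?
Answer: 11425/9 ≈ 1269.4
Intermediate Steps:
y = 10/3 (y = -(-5)*4/6 = -⅙*(-20) = 10/3 ≈ 3.3333)
j(H, K) = 7 + H
z = 22/3 (z = 2*2 + 10/3 = 4 + 10/3 = 22/3 ≈ 7.3333)
x(v) = -5*v² (x(v) = v²*(-5) = -5*v²)
M = -5
(x(z) + j(8, -7))*M = (-5*(22/3)² + (7 + 8))*(-5) = (-5*484/9 + 15)*(-5) = (-2420/9 + 15)*(-5) = -2285/9*(-5) = 11425/9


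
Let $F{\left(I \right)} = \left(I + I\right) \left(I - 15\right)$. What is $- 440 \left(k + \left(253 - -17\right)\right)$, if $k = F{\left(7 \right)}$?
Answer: $-69520$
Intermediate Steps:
$F{\left(I \right)} = 2 I \left(-15 + I\right)$
$k = -112$ ($k = 2 \cdot 7 \left(-15 + 7\right) = 2 \cdot 7 \left(-8\right) = -112$)
$- 440 \left(k + \left(253 - -17\right)\right) = - 440 \left(-112 + \left(253 - -17\right)\right) = - 440 \left(-112 + \left(253 + 17\right)\right) = - 440 \left(-112 + 270\right) = \left(-440\right) 158 = -69520$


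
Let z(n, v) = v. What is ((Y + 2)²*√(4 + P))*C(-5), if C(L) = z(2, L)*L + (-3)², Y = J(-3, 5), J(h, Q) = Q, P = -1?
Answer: 1666*√3 ≈ 2885.6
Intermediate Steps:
Y = 5
C(L) = 9 + L² (C(L) = L*L + (-3)² = L² + 9 = 9 + L²)
((Y + 2)²*√(4 + P))*C(-5) = ((5 + 2)²*√(4 - 1))*(9 + (-5)²) = (7²*√3)*(9 + 25) = (49*√3)*34 = 1666*√3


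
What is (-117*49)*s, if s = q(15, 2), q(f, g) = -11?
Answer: 63063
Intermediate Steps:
s = -11
(-117*49)*s = -117*49*(-11) = -5733*(-11) = 63063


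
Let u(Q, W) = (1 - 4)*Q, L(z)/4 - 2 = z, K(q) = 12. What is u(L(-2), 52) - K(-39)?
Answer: -12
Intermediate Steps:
L(z) = 8 + 4*z
u(Q, W) = -3*Q
u(L(-2), 52) - K(-39) = -3*(8 + 4*(-2)) - 1*12 = -3*(8 - 8) - 12 = -3*0 - 12 = 0 - 12 = -12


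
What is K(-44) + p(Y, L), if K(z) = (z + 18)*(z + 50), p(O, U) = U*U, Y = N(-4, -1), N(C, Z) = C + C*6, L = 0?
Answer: -156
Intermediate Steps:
N(C, Z) = 7*C (N(C, Z) = C + 6*C = 7*C)
Y = -28 (Y = 7*(-4) = -28)
p(O, U) = U**2
K(z) = (18 + z)*(50 + z)
K(-44) + p(Y, L) = (900 + (-44)**2 + 68*(-44)) + 0**2 = (900 + 1936 - 2992) + 0 = -156 + 0 = -156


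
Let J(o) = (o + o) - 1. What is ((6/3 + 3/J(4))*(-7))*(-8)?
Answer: 136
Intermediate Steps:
J(o) = -1 + 2*o (J(o) = 2*o - 1 = -1 + 2*o)
((6/3 + 3/J(4))*(-7))*(-8) = ((6/3 + 3/(-1 + 2*4))*(-7))*(-8) = ((6*(⅓) + 3/(-1 + 8))*(-7))*(-8) = ((2 + 3/7)*(-7))*(-8) = ((17/7)*(-7))*(-8) = -17*(-8) = 136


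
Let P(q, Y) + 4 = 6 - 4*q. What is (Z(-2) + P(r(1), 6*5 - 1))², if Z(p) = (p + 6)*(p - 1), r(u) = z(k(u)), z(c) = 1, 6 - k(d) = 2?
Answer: 196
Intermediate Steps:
k(d) = 4 (k(d) = 6 - 1*2 = 6 - 2 = 4)
r(u) = 1
P(q, Y) = 2 - 4*q (P(q, Y) = -4 + (6 - 4*q) = 2 - 4*q)
Z(p) = (-1 + p)*(6 + p) (Z(p) = (6 + p)*(-1 + p) = (-1 + p)*(6 + p))
(Z(-2) + P(r(1), 6*5 - 1))² = ((-6 + (-2)² + 5*(-2)) + (2 - 4*1))² = ((-6 + 4 - 10) + (2 - 4))² = (-12 - 2)² = (-14)² = 196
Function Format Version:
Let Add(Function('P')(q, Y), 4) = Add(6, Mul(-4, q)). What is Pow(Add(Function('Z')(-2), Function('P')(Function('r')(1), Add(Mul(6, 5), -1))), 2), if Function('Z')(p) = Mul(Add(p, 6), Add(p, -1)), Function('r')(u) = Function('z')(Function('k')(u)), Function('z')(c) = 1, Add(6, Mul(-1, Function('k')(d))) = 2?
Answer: 196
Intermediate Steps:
Function('k')(d) = 4 (Function('k')(d) = Add(6, Mul(-1, 2)) = Add(6, -2) = 4)
Function('r')(u) = 1
Function('P')(q, Y) = Add(2, Mul(-4, q)) (Function('P')(q, Y) = Add(-4, Add(6, Mul(-4, q))) = Add(2, Mul(-4, q)))
Function('Z')(p) = Mul(Add(-1, p), Add(6, p)) (Function('Z')(p) = Mul(Add(6, p), Add(-1, p)) = Mul(Add(-1, p), Add(6, p)))
Pow(Add(Function('Z')(-2), Function('P')(Function('r')(1), Add(Mul(6, 5), -1))), 2) = Pow(Add(Add(-6, Pow(-2, 2), Mul(5, -2)), Add(2, Mul(-4, 1))), 2) = Pow(Add(Add(-6, 4, -10), Add(2, -4)), 2) = Pow(Add(-12, -2), 2) = Pow(-14, 2) = 196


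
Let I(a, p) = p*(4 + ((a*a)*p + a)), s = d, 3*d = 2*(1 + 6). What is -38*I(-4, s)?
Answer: -119168/9 ≈ -13241.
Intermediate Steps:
d = 14/3 (d = (2*(1 + 6))/3 = (2*7)/3 = (⅓)*14 = 14/3 ≈ 4.6667)
s = 14/3 ≈ 4.6667
I(a, p) = p*(4 + a + p*a²) (I(a, p) = p*(4 + (a²*p + a)) = p*(4 + (p*a² + a)) = p*(4 + (a + p*a²)) = p*(4 + a + p*a²))
-38*I(-4, s) = -532*(4 - 4 + (14/3)*(-4)²)/3 = -532*(4 - 4 + (14/3)*16)/3 = -532*(4 - 4 + 224/3)/3 = -532*224/(3*3) = -38*3136/9 = -119168/9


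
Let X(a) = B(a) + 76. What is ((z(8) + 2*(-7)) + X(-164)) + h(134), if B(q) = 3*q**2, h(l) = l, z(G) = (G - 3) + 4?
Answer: 80893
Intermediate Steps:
z(G) = 1 + G (z(G) = (-3 + G) + 4 = 1 + G)
X(a) = 76 + 3*a**2 (X(a) = 3*a**2 + 76 = 76 + 3*a**2)
((z(8) + 2*(-7)) + X(-164)) + h(134) = (((1 + 8) + 2*(-7)) + (76 + 3*(-164)**2)) + 134 = ((9 - 14) + (76 + 3*26896)) + 134 = (-5 + (76 + 80688)) + 134 = (-5 + 80764) + 134 = 80759 + 134 = 80893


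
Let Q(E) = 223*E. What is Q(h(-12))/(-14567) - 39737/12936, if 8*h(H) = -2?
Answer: -82589671/26919816 ≈ -3.0680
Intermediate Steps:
h(H) = -¼ (h(H) = (⅛)*(-2) = -¼)
Q(h(-12))/(-14567) - 39737/12936 = (223*(-¼))/(-14567) - 39737/12936 = -223/4*(-1/14567) - 39737*1/12936 = 223/58268 - 39737/12936 = -82589671/26919816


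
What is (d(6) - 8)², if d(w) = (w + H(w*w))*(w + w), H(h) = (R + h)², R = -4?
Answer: 152571904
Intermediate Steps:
H(h) = (-4 + h)²
d(w) = 2*w*(w + (-4 + w²)²) (d(w) = (w + (-4 + w*w)²)*(w + w) = (w + (-4 + w²)²)*(2*w) = 2*w*(w + (-4 + w²)²))
(d(6) - 8)² = (2*6*(6 + (-4 + 6²)²) - 8)² = (2*6*(6 + (-4 + 36)²) - 8)² = (2*6*(6 + 32²) - 8)² = (2*6*(6 + 1024) - 8)² = (2*6*1030 - 8)² = (12360 - 8)² = 12352² = 152571904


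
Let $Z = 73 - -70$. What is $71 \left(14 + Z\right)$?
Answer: $11147$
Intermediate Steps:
$Z = 143$ ($Z = 73 + 70 = 143$)
$71 \left(14 + Z\right) = 71 \left(14 + 143\right) = 71 \cdot 157 = 11147$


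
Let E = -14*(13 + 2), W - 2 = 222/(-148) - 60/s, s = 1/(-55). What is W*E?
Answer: -693105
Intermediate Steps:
s = -1/55 ≈ -0.018182
W = 6601/2 (W = 2 + (222/(-148) - 60/(-1/55)) = 2 + (222*(-1/148) - 60*(-55)) = 2 + (-3/2 + 3300) = 2 + 6597/2 = 6601/2 ≈ 3300.5)
E = -210 (E = -14*15 = -210)
W*E = (6601/2)*(-210) = -693105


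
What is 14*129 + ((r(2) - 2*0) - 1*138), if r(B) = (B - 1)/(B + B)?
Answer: 6673/4 ≈ 1668.3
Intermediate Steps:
r(B) = (-1 + B)/(2*B) (r(B) = (-1 + B)/((2*B)) = (-1 + B)*(1/(2*B)) = (-1 + B)/(2*B))
14*129 + ((r(2) - 2*0) - 1*138) = 14*129 + (((½)*(-1 + 2)/2 - 2*0) - 1*138) = 1806 + (((½)*(½)*1 + 0) - 138) = 1806 + ((¼ + 0) - 138) = 1806 + (¼ - 138) = 1806 - 551/4 = 6673/4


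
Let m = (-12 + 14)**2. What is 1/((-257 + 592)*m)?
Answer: 1/1340 ≈ 0.00074627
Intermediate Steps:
m = 4 (m = 2**2 = 4)
1/((-257 + 592)*m) = 1/((-257 + 592)*4) = (1/4)/335 = (1/335)*(1/4) = 1/1340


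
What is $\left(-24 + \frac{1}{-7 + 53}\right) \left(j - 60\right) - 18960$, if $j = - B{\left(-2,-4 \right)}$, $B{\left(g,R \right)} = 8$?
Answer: $- \frac{398578}{23} \approx -17329.0$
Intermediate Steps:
$j = -8$ ($j = \left(-1\right) 8 = -8$)
$\left(-24 + \frac{1}{-7 + 53}\right) \left(j - 60\right) - 18960 = \left(-24 + \frac{1}{-7 + 53}\right) \left(-8 - 60\right) - 18960 = \left(-24 + \frac{1}{46}\right) \left(-68\right) - 18960 = \left(- \frac{1103}{46}\right) \left(-68\right) - 18960 = \frac{37502}{23} - 18960 = - \frac{398578}{23}$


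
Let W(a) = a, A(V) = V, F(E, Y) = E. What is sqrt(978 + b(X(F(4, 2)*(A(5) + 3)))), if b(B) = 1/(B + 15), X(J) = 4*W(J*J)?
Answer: sqrt(16528518049)/4111 ≈ 31.273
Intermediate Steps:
X(J) = 4*J**2 (X(J) = 4*(J*J) = 4*J**2)
b(B) = 1/(15 + B)
sqrt(978 + b(X(F(4, 2)*(A(5) + 3)))) = sqrt(978 + 1/(15 + 4*(4*(5 + 3))**2)) = sqrt(978 + 1/(15 + 4*(4*8)**2)) = sqrt(978 + 1/(15 + 4*32**2)) = sqrt(978 + 1/(15 + 4*1024)) = sqrt(978 + 1/(15 + 4096)) = sqrt(978 + 1/4111) = sqrt(4020559/4111) = sqrt(16528518049)/4111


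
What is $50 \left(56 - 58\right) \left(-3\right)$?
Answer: $300$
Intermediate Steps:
$50 \left(56 - 58\right) \left(-3\right) = 50 \left(-2\right) \left(-3\right) = \left(-100\right) \left(-3\right) = 300$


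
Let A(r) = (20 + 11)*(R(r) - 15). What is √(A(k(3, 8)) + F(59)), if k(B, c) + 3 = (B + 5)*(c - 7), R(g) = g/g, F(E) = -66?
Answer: 10*I*√5 ≈ 22.361*I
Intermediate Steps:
R(g) = 1
k(B, c) = -3 + (-7 + c)*(5 + B) (k(B, c) = -3 + (B + 5)*(c - 7) = -3 + (5 + B)*(-7 + c) = -3 + (-7 + c)*(5 + B))
A(r) = -434 (A(r) = (20 + 11)*(1 - 15) = 31*(-14) = -434)
√(A(k(3, 8)) + F(59)) = √(-434 - 66) = √(-500) = 10*I*√5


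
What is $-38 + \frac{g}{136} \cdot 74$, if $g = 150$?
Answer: $\frac{1483}{34} \approx 43.618$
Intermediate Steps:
$-38 + \frac{g}{136} \cdot 74 = -38 + \frac{150}{136} \cdot 74 = -38 + 150 \cdot \frac{1}{136} \cdot 74 = -38 + \frac{75}{68} \cdot 74 = -38 + \frac{2775}{34} = \frac{1483}{34}$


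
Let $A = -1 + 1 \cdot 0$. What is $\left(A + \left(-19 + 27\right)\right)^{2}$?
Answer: $49$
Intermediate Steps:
$A = -1$ ($A = -1 + 0 = -1$)
$\left(A + \left(-19 + 27\right)\right)^{2} = \left(-1 + \left(-19 + 27\right)\right)^{2} = \left(-1 + 8\right)^{2} = 7^{2} = 49$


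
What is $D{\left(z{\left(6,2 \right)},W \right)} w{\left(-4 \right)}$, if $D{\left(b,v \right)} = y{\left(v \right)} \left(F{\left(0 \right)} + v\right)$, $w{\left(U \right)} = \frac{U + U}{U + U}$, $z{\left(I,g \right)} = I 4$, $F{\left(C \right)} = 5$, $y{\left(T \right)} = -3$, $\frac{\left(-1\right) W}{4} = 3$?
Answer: $21$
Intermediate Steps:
$W = -12$ ($W = \left(-4\right) 3 = -12$)
$z{\left(I,g \right)} = 4 I$
$w{\left(U \right)} = 1$ ($w{\left(U \right)} = \frac{2 U}{2 U} = 2 U \frac{1}{2 U} = 1$)
$D{\left(b,v \right)} = -15 - 3 v$ ($D{\left(b,v \right)} = - 3 \left(5 + v\right) = -15 - 3 v$)
$D{\left(z{\left(6,2 \right)},W \right)} w{\left(-4 \right)} = \left(-15 - -36\right) 1 = \left(-15 + 36\right) 1 = 21 \cdot 1 = 21$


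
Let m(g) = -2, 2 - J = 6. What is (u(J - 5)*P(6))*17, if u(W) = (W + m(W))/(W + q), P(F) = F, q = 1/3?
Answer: 1683/13 ≈ 129.46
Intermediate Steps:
J = -4 (J = 2 - 1*6 = 2 - 6 = -4)
q = 1/3 ≈ 0.33333
u(W) = (-2 + W)/(1/3 + W) (u(W) = (W - 2)/(W + 1/3) = (-2 + W)/(1/3 + W))
(u(J - 5)*P(6))*17 = ((3*(-2 + (-4 - 5))/(1 + 3*(-4 - 5)))*6)*17 = ((3*(-2 - 9)/(1 + 3*(-9)))*6)*17 = ((3*(-11)/(1 - 27))*6)*17 = ((3*(-11)/(-26))*6)*17 = ((3*(-1/26)*(-11))*6)*17 = ((33/26)*6)*17 = (99/13)*17 = 1683/13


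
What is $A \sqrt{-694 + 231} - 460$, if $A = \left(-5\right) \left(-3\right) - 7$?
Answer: $-460 + 8 i \sqrt{463} \approx -460.0 + 172.14 i$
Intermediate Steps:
$A = 8$ ($A = 15 - 7 = 8$)
$A \sqrt{-694 + 231} - 460 = 8 \sqrt{-694 + 231} - 460 = 8 \sqrt{-463} - 460 = 8 i \sqrt{463} - 460 = -460 + 8 i \sqrt{463}$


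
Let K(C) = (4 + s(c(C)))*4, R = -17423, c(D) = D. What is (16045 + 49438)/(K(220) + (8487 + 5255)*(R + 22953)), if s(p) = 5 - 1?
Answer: 65483/75993292 ≈ 0.00086169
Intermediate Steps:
s(p) = 4
K(C) = 32 (K(C) = (4 + 4)*4 = 8*4 = 32)
(16045 + 49438)/(K(220) + (8487 + 5255)*(R + 22953)) = (16045 + 49438)/(32 + (8487 + 5255)*(-17423 + 22953)) = 65483/(32 + 13742*5530) = 65483/(32 + 75993260) = 65483/75993292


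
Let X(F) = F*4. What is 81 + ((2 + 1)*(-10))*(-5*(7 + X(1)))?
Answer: 1731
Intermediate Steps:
X(F) = 4*F
81 + ((2 + 1)*(-10))*(-5*(7 + X(1))) = 81 + ((2 + 1)*(-10))*(-5*(7 + 4*1)) = 81 + (3*(-10))*(-5*(7 + 4)) = 81 - (-150)*11 = 81 - 30*(-55) = 81 + 1650 = 1731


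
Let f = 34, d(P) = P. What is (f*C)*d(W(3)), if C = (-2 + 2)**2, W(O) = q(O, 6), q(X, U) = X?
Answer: 0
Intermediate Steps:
W(O) = O
C = 0 (C = 0**2 = 0)
(f*C)*d(W(3)) = (34*0)*3 = 0*3 = 0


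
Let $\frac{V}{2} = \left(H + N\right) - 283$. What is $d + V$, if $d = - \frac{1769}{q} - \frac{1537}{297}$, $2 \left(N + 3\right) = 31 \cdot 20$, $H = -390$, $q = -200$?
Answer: $- \frac{43262807}{59400} \approx -728.33$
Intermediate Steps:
$N = 307$ ($N = -3 + \frac{31 \cdot 20}{2} = -3 + \frac{1}{2} \cdot 620 = -3 + 310 = 307$)
$V = -732$ ($V = 2 \left(\left(-390 + 307\right) - 283\right) = 2 \left(-83 - 283\right) = 2 \left(-366\right) = -732$)
$d = \frac{217993}{59400}$ ($d = - \frac{1769}{-200} - \frac{1537}{297} = \left(-1769\right) \left(- \frac{1}{200}\right) - \frac{1537}{297} = \frac{1769}{200} - \frac{1537}{297} = \frac{217993}{59400} \approx 3.6699$)
$d + V = \frac{217993}{59400} - 732 = - \frac{43262807}{59400}$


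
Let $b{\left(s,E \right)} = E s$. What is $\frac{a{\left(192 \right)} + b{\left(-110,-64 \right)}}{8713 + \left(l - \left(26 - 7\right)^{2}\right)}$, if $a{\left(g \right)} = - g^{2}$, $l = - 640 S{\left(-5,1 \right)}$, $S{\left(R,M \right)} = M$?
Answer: $- \frac{932}{241} \approx -3.8672$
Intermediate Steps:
$l = -640$ ($l = \left(-640\right) 1 = -640$)
$\frac{a{\left(192 \right)} + b{\left(-110,-64 \right)}}{8713 + \left(l - \left(26 - 7\right)^{2}\right)} = \frac{- 192^{2} - -7040}{8713 - \left(640 + \left(26 - 7\right)^{2}\right)} = \frac{\left(-1\right) 36864 + 7040}{8713 - 1001} = \frac{-36864 + 7040}{8713 - 1001} = - \frac{29824}{8713 - 1001} = - \frac{29824}{7712} = \left(-29824\right) \frac{1}{7712} = - \frac{932}{241}$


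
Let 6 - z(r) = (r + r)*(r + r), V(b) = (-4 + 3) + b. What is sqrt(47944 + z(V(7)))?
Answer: sqrt(47806) ≈ 218.65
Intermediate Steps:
V(b) = -1 + b
z(r) = 6 - 4*r**2 (z(r) = 6 - (r + r)*(r + r) = 6 - 2*r*2*r = 6 - 4*r**2)
sqrt(47944 + z(V(7))) = sqrt(47944 + (6 - 4*(-1 + 7)**2)) = sqrt(47944 + (6 - 4*6**2)) = sqrt(47944 + (6 - 4*36)) = sqrt(47944 + (6 - 144)) = sqrt(47944 - 138) = sqrt(47806)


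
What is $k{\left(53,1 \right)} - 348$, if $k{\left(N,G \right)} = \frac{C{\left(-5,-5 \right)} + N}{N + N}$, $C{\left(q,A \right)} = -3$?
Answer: $- \frac{18419}{53} \approx -347.53$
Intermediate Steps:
$k{\left(N,G \right)} = \frac{-3 + N}{2 N}$ ($k{\left(N,G \right)} = \frac{-3 + N}{N + N} = \frac{-3 + N}{2 N}$)
$k{\left(53,1 \right)} - 348 = \frac{-3 + 53}{2 \cdot 53} - 348 = \frac{1}{2} \cdot \frac{1}{53} \cdot 50 - 348 = \frac{25}{53} - 348 = - \frac{18419}{53}$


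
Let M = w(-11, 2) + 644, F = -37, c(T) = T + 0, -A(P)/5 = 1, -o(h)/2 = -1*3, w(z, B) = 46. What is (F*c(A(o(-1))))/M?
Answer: 37/138 ≈ 0.26812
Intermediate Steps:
o(h) = 6 (o(h) = -(-2)*3 = -2*(-3) = 6)
A(P) = -5 (A(P) = -5*1 = -5)
c(T) = T
M = 690 (M = 46 + 644 = 690)
(F*c(A(o(-1))))/M = -37*(-5)/690 = 185*(1/690) = 37/138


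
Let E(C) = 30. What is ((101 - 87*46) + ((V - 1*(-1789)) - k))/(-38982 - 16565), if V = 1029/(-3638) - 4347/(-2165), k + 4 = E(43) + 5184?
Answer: 57656462339/437503169690 ≈ 0.13179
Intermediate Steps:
k = 5210 (k = -4 + (30 + 5184) = -4 + 5214 = 5210)
V = 13586601/7876270 (V = 1029*(-1/3638) - 4347*(-1/2165) = -1029/3638 + 4347/2165 = 13586601/7876270 ≈ 1.7250)
((101 - 87*46) + ((V - 1*(-1789)) - k))/(-38982 - 16565) = ((101 - 87*46) + ((13586601/7876270 - 1*(-1789)) - 1*5210))/(-38982 - 16565) = ((101 - 4002) + ((13586601/7876270 + 1789) - 5210))/(-55547) = (-3901 + (14104233631/7876270 - 5210))*(-1/55547) = (-3901 - 26931133069/7876270)*(-1/55547) = -57656462339/7876270*(-1/55547) = 57656462339/437503169690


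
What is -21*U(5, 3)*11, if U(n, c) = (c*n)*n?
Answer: -17325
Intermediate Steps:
U(n, c) = c*n²
-21*U(5, 3)*11 = -63*5²*11 = -63*25*11 = -21*75*11 = -1575*11 = -17325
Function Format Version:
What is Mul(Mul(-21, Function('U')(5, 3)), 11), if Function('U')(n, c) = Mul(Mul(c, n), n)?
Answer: -17325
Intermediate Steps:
Function('U')(n, c) = Mul(c, Pow(n, 2))
Mul(Mul(-21, Function('U')(5, 3)), 11) = Mul(Mul(-21, Mul(3, Pow(5, 2))), 11) = Mul(Mul(-21, Mul(3, 25)), 11) = Mul(Mul(-21, 75), 11) = Mul(-1575, 11) = -17325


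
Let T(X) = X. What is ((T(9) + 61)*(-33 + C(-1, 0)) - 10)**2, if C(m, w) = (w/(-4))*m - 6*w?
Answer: 5382400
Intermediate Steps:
C(m, w) = -6*w - m*w/4 (C(m, w) = (w*(-1/4))*m - 6*w = (-w/4)*m - 6*w = -m*w/4 - 6*w = -6*w - m*w/4)
((T(9) + 61)*(-33 + C(-1, 0)) - 10)**2 = ((9 + 61)*(-33 - 1/4*0*(24 - 1)) - 10)**2 = (70*(-33 - 1/4*0*23) - 10)**2 = (70*(-33 + 0) - 10)**2 = (70*(-33) - 10)**2 = (-2310 - 10)**2 = (-2320)**2 = 5382400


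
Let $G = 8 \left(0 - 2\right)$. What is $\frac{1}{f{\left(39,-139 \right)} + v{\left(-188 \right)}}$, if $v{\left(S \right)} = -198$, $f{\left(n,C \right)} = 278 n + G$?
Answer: $\frac{1}{10628} \approx 9.4091 \cdot 10^{-5}$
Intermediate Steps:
$G = -16$ ($G = 8 \left(-2\right) = -16$)
$f{\left(n,C \right)} = -16 + 278 n$ ($f{\left(n,C \right)} = 278 n - 16 = -16 + 278 n$)
$\frac{1}{f{\left(39,-139 \right)} + v{\left(-188 \right)}} = \frac{1}{\left(-16 + 278 \cdot 39\right) - 198} = \frac{1}{\left(-16 + 10842\right) - 198} = \frac{1}{10826 - 198} = \frac{1}{10628}$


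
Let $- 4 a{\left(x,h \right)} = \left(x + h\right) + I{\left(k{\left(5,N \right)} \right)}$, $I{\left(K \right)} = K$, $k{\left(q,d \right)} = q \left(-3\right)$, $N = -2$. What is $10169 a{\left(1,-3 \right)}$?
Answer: $\frac{172873}{4} \approx 43218.0$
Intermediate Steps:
$k{\left(q,d \right)} = - 3 q$
$a{\left(x,h \right)} = \frac{15}{4} - \frac{h}{4} - \frac{x}{4}$ ($a{\left(x,h \right)} = - \frac{\left(x + h\right) - 15}{4} = - \frac{\left(h + x\right) - 15}{4} = - \frac{-15 + h + x}{4} = \frac{15}{4} - \frac{h}{4} - \frac{x}{4}$)
$10169 a{\left(1,-3 \right)} = 10169 \left(\frac{15}{4} - - \frac{3}{4} - \frac{1}{4}\right) = 10169 \left(\frac{15}{4} + \frac{3}{4} - \frac{1}{4}\right) = 10169 \cdot \frac{17}{4} = \frac{172873}{4}$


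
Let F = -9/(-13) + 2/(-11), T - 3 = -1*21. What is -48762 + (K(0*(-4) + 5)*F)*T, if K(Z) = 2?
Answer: -6975594/143 ≈ -48780.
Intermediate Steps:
T = -18 (T = 3 - 1*21 = 3 - 21 = -18)
F = 73/143 (F = -9*(-1/13) + 2*(-1/11) = 9/13 - 2/11 = 73/143 ≈ 0.51049)
-48762 + (K(0*(-4) + 5)*F)*T = -48762 + (2*(73/143))*(-18) = -48762 + (146/143)*(-18) = -48762 - 2628/143 = -6975594/143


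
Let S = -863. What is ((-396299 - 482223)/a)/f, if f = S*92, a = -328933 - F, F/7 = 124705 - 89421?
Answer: -439261/22862911858 ≈ -1.9213e-5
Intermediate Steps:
F = 246988 (F = 7*(124705 - 89421) = 7*35284 = 246988)
a = -575921 (a = -328933 - 1*246988 = -328933 - 246988 = -575921)
f = -79396 (f = -863*92 = -79396)
((-396299 - 482223)/a)/f = ((-396299 - 482223)/(-575921))/(-79396) = -878522*(-1/575921)*(-1/79396) = (878522/575921)*(-1/79396) = -439261/22862911858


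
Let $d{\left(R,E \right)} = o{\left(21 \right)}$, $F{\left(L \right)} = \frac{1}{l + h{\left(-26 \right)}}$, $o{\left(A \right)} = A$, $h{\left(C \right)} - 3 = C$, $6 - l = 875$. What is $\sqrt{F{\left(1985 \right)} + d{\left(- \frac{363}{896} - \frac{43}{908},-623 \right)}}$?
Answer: $\frac{\sqrt{4177013}}{446} \approx 4.5825$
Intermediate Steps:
$l = -869$ ($l = 6 - 875 = -869$)
$h{\left(C \right)} = 3 + C$
$F{\left(L \right)} = - \frac{1}{892}$ ($F{\left(L \right)} = \frac{1}{-869 + \left(3 - 26\right)} = \frac{1}{-869 - 23} = \frac{1}{-892} = - \frac{1}{892}$)
$d{\left(R,E \right)} = 21$
$\sqrt{F{\left(1985 \right)} + d{\left(- \frac{363}{896} - \frac{43}{908},-623 \right)}} = \sqrt{- \frac{1}{892} + 21} = \sqrt{\frac{18731}{892}} = \frac{\sqrt{4177013}}{446}$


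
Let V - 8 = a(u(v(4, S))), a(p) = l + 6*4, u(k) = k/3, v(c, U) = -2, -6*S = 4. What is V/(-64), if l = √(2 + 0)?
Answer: -½ - √2/64 ≈ -0.52210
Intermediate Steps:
l = √2 ≈ 1.4142
S = -⅔ (S = -⅙*4 = -⅔ ≈ -0.66667)
u(k) = k/3 (u(k) = k*(⅓) = k/3)
a(p) = 24 + √2 (a(p) = √2 + 6*4 = √2 + 24 = 24 + √2)
V = 32 + √2 (V = 8 + (24 + √2) = 32 + √2 ≈ 33.414)
V/(-64) = (32 + √2)/(-64) = (32 + √2)*(-1/64) = -½ - √2/64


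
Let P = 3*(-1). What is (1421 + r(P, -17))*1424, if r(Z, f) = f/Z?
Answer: 6094720/3 ≈ 2.0316e+6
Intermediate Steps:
P = -3
(1421 + r(P, -17))*1424 = (1421 - 17/(-3))*1424 = (1421 - 17*(-⅓))*1424 = (1421 + 17/3)*1424 = (4280/3)*1424 = 6094720/3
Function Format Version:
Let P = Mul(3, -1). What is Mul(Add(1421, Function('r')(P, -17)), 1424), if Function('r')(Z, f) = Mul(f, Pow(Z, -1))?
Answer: Rational(6094720, 3) ≈ 2.0316e+6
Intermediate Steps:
P = -3
Mul(Add(1421, Function('r')(P, -17)), 1424) = Mul(Add(1421, Mul(-17, Pow(-3, -1))), 1424) = Mul(Add(1421, Mul(-17, Rational(-1, 3))), 1424) = Mul(Add(1421, Rational(17, 3)), 1424) = Mul(Rational(4280, 3), 1424) = Rational(6094720, 3)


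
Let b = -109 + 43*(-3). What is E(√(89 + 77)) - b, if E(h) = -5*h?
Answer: 238 - 5*√166 ≈ 173.58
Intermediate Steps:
b = -238 (b = -109 - 129 = -238)
E(√(89 + 77)) - b = -5*√(89 + 77) - 1*(-238) = -5*√166 + 238 = 238 - 5*√166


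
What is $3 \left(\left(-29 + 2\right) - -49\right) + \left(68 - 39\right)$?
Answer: $95$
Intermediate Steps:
$3 \left(\left(-29 + 2\right) - -49\right) + \left(68 - 39\right) = 3 \left(-27 + 49\right) + \left(68 - 39\right) = 3 \cdot 22 + 29 = 66 + 29 = 95$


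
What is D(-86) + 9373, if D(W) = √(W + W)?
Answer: 9373 + 2*I*√43 ≈ 9373.0 + 13.115*I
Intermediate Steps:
D(W) = √2*√W (D(W) = √(2*W) = √2*√W)
D(-86) + 9373 = √2*√(-86) + 9373 = √2*(I*√86) + 9373 = 2*I*√43 + 9373 = 9373 + 2*I*√43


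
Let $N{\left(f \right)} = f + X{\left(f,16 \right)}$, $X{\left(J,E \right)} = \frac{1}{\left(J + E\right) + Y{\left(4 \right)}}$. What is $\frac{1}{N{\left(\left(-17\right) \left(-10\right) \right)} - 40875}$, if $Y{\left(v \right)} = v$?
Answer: $- \frac{190}{7733949} \approx -2.4567 \cdot 10^{-5}$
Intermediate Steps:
$X{\left(J,E \right)} = \frac{1}{4 + E + J}$ ($X{\left(J,E \right)} = \frac{1}{\left(J + E\right) + 4} = \frac{1}{\left(E + J\right) + 4} = \frac{1}{4 + E + J}$)
$N{\left(f \right)} = f + \frac{1}{20 + f}$ ($N{\left(f \right)} = f + \frac{1}{4 + 16 + f} = f + \frac{1}{20 + f}$)
$\frac{1}{N{\left(\left(-17\right) \left(-10\right) \right)} - 40875} = \frac{1}{\frac{1 + \left(-17\right) \left(-10\right) \left(20 - -170\right)}{20 - -170} - 40875} = \frac{1}{\frac{1 + 170 \left(20 + 170\right)}{20 + 170} - 40875} = \frac{1}{\frac{1 + 170 \cdot 190}{190} - 40875} = \frac{1}{\frac{1 + 32300}{190} - 40875} = \frac{1}{\frac{1}{190} \cdot 32301 - 40875} = \frac{1}{\frac{32301}{190} - 40875} = \frac{1}{- \frac{7733949}{190}} = - \frac{190}{7733949}$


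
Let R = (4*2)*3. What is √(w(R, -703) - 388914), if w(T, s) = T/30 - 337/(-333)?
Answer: I*√119794676705/555 ≈ 623.63*I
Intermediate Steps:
R = 24 (R = 8*3 = 24)
w(T, s) = 337/333 + T/30 (w(T, s) = T*(1/30) - 337*(-1/333) = T/30 + 337/333 = 337/333 + T/30)
√(w(R, -703) - 388914) = √((337/333 + (1/30)*24) - 388914) = √((337/333 + ⅘) - 388914) = √(3017/1665 - 388914) = √(-647538793/1665) = I*√119794676705/555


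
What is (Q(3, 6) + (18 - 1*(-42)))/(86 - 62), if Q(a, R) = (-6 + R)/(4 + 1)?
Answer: 5/2 ≈ 2.5000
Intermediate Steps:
Q(a, R) = -6/5 + R/5 (Q(a, R) = (-6 + R)/5 = (-6 + R)*(1/5) = -6/5 + R/5)
(Q(3, 6) + (18 - 1*(-42)))/(86 - 62) = ((-6/5 + (1/5)*6) + (18 - 1*(-42)))/(86 - 62) = ((-6/5 + 6/5) + (18 + 42))/24 = (0 + 60)*(1/24) = 60*(1/24) = 5/2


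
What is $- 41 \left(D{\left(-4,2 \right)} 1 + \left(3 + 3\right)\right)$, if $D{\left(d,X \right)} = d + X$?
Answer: $-164$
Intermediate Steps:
$D{\left(d,X \right)} = X + d$
$- 41 \left(D{\left(-4,2 \right)} 1 + \left(3 + 3\right)\right) = - 41 \left(\left(2 - 4\right) 1 + \left(3 + 3\right)\right) = - 41 \left(\left(-2\right) 1 + 6\right) = - 41 \left(-2 + 6\right) = \left(-41\right) 4 = -164$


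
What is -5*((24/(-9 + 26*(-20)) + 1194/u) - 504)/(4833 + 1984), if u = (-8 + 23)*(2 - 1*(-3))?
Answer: 6455458/18030965 ≈ 0.35802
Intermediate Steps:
u = 75 (u = 15*(2 + 3) = 15*5 = 75)
-5*((24/(-9 + 26*(-20)) + 1194/u) - 504)/(4833 + 1984) = -5*((24/(-9 + 26*(-20)) + 1194/75) - 504)/(4833 + 1984) = -5*((24/(-9 - 520) + 1194*(1/75)) - 504)/6817 = -5*((24/(-529) + 398/25) - 504)/6817 = -5*((24*(-1/529) + 398/25) - 504)/6817 = -5*((-24/529 + 398/25) - 504)/6817 = -5*(209942/13225 - 504)/6817 = -(-6455458)/(2645*6817) = -5*(-6455458/90154825) = 6455458/18030965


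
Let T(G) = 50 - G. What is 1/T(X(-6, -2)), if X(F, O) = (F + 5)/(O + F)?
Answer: 8/399 ≈ 0.020050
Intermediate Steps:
X(F, O) = (5 + F)/(F + O)
1/T(X(-6, -2)) = 1/(50 - (5 - 6)/(-6 - 2)) = 1/(50 - (-1)/(-8)) = 1/(50 - (-1)*(-1)/8) = 1/(50 - 1*⅛) = 1/(50 - ⅛) = 1/(399/8) = 8/399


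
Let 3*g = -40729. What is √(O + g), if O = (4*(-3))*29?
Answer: I*√125319/3 ≈ 118.0*I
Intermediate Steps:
g = -40729/3 (g = (⅓)*(-40729) = -40729/3 ≈ -13576.)
O = -348 (O = -12*29 = -348)
√(O + g) = √(-348 - 40729/3) = √(-41773/3) = I*√125319/3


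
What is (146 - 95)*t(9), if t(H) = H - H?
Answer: 0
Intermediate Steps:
t(H) = 0
(146 - 95)*t(9) = (146 - 95)*0 = 51*0 = 0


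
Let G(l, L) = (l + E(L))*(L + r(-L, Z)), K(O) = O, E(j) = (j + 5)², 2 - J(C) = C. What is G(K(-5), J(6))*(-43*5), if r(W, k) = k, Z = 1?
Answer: -2580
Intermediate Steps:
J(C) = 2 - C
E(j) = (5 + j)²
G(l, L) = (1 + L)*(l + (5 + L)²) (G(l, L) = (l + (5 + L)²)*(L + 1) = (l + (5 + L)²)*(1 + L) = (1 + L)*(l + (5 + L)²))
G(K(-5), J(6))*(-43*5) = (-5 + (5 + (2 - 1*6))² + (2 - 1*6)*(-5) + (2 - 1*6)*(5 + (2 - 1*6))²)*(-43*5) = (-5 + (5 + (2 - 6))² + (2 - 6)*(-5) + (2 - 6)*(5 + (2 - 6))²)*(-215) = (-5 + (5 - 4)² - 4*(-5) - 4*(5 - 4)²)*(-215) = (-5 + 1² + 20 - 4*1²)*(-215) = (-5 + 1 + 20 - 4*1)*(-215) = (-5 + 1 + 20 - 4)*(-215) = 12*(-215) = -2580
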